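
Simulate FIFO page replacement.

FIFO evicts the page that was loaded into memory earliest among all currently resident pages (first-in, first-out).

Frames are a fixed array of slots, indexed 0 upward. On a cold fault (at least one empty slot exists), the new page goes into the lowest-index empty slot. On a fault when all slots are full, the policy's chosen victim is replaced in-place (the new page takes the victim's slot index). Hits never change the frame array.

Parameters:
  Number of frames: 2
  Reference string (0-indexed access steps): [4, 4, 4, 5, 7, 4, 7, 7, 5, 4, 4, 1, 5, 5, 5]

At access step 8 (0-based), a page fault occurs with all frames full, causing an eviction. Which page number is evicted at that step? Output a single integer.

Step 0: ref 4 -> FAULT, frames=[4,-]
Step 1: ref 4 -> HIT, frames=[4,-]
Step 2: ref 4 -> HIT, frames=[4,-]
Step 3: ref 5 -> FAULT, frames=[4,5]
Step 4: ref 7 -> FAULT, evict 4, frames=[7,5]
Step 5: ref 4 -> FAULT, evict 5, frames=[7,4]
Step 6: ref 7 -> HIT, frames=[7,4]
Step 7: ref 7 -> HIT, frames=[7,4]
Step 8: ref 5 -> FAULT, evict 7, frames=[5,4]
At step 8: evicted page 7

Answer: 7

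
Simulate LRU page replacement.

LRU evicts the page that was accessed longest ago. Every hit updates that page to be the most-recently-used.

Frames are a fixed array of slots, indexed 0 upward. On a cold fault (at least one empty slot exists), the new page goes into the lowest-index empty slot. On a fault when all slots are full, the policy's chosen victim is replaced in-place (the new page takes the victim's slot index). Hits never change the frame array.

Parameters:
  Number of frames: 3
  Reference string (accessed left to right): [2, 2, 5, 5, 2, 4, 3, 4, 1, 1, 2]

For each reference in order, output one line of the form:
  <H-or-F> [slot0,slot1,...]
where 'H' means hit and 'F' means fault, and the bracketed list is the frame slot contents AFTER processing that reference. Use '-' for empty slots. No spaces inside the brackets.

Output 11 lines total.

F [2,-,-]
H [2,-,-]
F [2,5,-]
H [2,5,-]
H [2,5,-]
F [2,5,4]
F [2,3,4]
H [2,3,4]
F [1,3,4]
H [1,3,4]
F [1,2,4]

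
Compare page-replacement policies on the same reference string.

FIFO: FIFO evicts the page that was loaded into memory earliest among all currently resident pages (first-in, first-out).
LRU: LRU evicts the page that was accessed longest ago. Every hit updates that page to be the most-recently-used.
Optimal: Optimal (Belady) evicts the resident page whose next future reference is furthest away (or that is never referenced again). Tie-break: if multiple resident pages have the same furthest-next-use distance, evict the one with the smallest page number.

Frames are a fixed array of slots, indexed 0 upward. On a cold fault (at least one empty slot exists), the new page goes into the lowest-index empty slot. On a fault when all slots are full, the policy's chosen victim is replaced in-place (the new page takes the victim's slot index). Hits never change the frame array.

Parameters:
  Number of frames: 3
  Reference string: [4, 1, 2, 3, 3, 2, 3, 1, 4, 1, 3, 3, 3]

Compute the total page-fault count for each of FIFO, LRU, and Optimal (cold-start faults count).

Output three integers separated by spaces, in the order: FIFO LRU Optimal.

Answer: 6 5 5

Derivation:
--- FIFO ---
  step 0: ref 4 -> FAULT, frames=[4,-,-] (faults so far: 1)
  step 1: ref 1 -> FAULT, frames=[4,1,-] (faults so far: 2)
  step 2: ref 2 -> FAULT, frames=[4,1,2] (faults so far: 3)
  step 3: ref 3 -> FAULT, evict 4, frames=[3,1,2] (faults so far: 4)
  step 4: ref 3 -> HIT, frames=[3,1,2] (faults so far: 4)
  step 5: ref 2 -> HIT, frames=[3,1,2] (faults so far: 4)
  step 6: ref 3 -> HIT, frames=[3,1,2] (faults so far: 4)
  step 7: ref 1 -> HIT, frames=[3,1,2] (faults so far: 4)
  step 8: ref 4 -> FAULT, evict 1, frames=[3,4,2] (faults so far: 5)
  step 9: ref 1 -> FAULT, evict 2, frames=[3,4,1] (faults so far: 6)
  step 10: ref 3 -> HIT, frames=[3,4,1] (faults so far: 6)
  step 11: ref 3 -> HIT, frames=[3,4,1] (faults so far: 6)
  step 12: ref 3 -> HIT, frames=[3,4,1] (faults so far: 6)
  FIFO total faults: 6
--- LRU ---
  step 0: ref 4 -> FAULT, frames=[4,-,-] (faults so far: 1)
  step 1: ref 1 -> FAULT, frames=[4,1,-] (faults so far: 2)
  step 2: ref 2 -> FAULT, frames=[4,1,2] (faults so far: 3)
  step 3: ref 3 -> FAULT, evict 4, frames=[3,1,2] (faults so far: 4)
  step 4: ref 3 -> HIT, frames=[3,1,2] (faults so far: 4)
  step 5: ref 2 -> HIT, frames=[3,1,2] (faults so far: 4)
  step 6: ref 3 -> HIT, frames=[3,1,2] (faults so far: 4)
  step 7: ref 1 -> HIT, frames=[3,1,2] (faults so far: 4)
  step 8: ref 4 -> FAULT, evict 2, frames=[3,1,4] (faults so far: 5)
  step 9: ref 1 -> HIT, frames=[3,1,4] (faults so far: 5)
  step 10: ref 3 -> HIT, frames=[3,1,4] (faults so far: 5)
  step 11: ref 3 -> HIT, frames=[3,1,4] (faults so far: 5)
  step 12: ref 3 -> HIT, frames=[3,1,4] (faults so far: 5)
  LRU total faults: 5
--- Optimal ---
  step 0: ref 4 -> FAULT, frames=[4,-,-] (faults so far: 1)
  step 1: ref 1 -> FAULT, frames=[4,1,-] (faults so far: 2)
  step 2: ref 2 -> FAULT, frames=[4,1,2] (faults so far: 3)
  step 3: ref 3 -> FAULT, evict 4, frames=[3,1,2] (faults so far: 4)
  step 4: ref 3 -> HIT, frames=[3,1,2] (faults so far: 4)
  step 5: ref 2 -> HIT, frames=[3,1,2] (faults so far: 4)
  step 6: ref 3 -> HIT, frames=[3,1,2] (faults so far: 4)
  step 7: ref 1 -> HIT, frames=[3,1,2] (faults so far: 4)
  step 8: ref 4 -> FAULT, evict 2, frames=[3,1,4] (faults so far: 5)
  step 9: ref 1 -> HIT, frames=[3,1,4] (faults so far: 5)
  step 10: ref 3 -> HIT, frames=[3,1,4] (faults so far: 5)
  step 11: ref 3 -> HIT, frames=[3,1,4] (faults so far: 5)
  step 12: ref 3 -> HIT, frames=[3,1,4] (faults so far: 5)
  Optimal total faults: 5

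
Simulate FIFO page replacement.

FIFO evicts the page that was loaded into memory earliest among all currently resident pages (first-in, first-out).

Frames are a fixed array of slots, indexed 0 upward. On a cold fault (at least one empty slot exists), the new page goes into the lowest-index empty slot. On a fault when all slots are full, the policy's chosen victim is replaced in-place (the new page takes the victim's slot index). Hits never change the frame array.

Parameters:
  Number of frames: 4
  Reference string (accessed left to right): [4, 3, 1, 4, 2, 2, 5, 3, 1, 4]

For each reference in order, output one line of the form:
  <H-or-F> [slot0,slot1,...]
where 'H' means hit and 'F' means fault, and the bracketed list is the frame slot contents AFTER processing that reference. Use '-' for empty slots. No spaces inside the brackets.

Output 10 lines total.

F [4,-,-,-]
F [4,3,-,-]
F [4,3,1,-]
H [4,3,1,-]
F [4,3,1,2]
H [4,3,1,2]
F [5,3,1,2]
H [5,3,1,2]
H [5,3,1,2]
F [5,4,1,2]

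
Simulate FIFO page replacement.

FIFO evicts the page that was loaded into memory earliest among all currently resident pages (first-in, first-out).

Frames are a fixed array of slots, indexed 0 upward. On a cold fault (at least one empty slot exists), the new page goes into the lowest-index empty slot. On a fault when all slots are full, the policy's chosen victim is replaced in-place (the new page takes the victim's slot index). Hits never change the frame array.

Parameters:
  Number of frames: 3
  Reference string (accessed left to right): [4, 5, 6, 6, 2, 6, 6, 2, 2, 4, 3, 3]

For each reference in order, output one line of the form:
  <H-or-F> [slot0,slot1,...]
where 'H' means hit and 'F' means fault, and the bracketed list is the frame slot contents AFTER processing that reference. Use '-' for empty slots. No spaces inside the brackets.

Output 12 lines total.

F [4,-,-]
F [4,5,-]
F [4,5,6]
H [4,5,6]
F [2,5,6]
H [2,5,6]
H [2,5,6]
H [2,5,6]
H [2,5,6]
F [2,4,6]
F [2,4,3]
H [2,4,3]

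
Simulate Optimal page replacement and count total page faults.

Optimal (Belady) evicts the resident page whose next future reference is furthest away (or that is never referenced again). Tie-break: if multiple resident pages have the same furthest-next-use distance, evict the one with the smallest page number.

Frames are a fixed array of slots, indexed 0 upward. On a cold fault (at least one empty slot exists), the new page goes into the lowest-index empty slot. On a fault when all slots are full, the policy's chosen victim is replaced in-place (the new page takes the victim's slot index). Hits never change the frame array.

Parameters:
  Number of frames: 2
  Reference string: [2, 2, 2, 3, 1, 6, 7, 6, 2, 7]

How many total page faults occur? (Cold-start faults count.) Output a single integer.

Step 0: ref 2 → FAULT, frames=[2,-]
Step 1: ref 2 → HIT, frames=[2,-]
Step 2: ref 2 → HIT, frames=[2,-]
Step 3: ref 3 → FAULT, frames=[2,3]
Step 4: ref 1 → FAULT (evict 3), frames=[2,1]
Step 5: ref 6 → FAULT (evict 1), frames=[2,6]
Step 6: ref 7 → FAULT (evict 2), frames=[7,6]
Step 7: ref 6 → HIT, frames=[7,6]
Step 8: ref 2 → FAULT (evict 6), frames=[7,2]
Step 9: ref 7 → HIT, frames=[7,2]
Total faults: 6

Answer: 6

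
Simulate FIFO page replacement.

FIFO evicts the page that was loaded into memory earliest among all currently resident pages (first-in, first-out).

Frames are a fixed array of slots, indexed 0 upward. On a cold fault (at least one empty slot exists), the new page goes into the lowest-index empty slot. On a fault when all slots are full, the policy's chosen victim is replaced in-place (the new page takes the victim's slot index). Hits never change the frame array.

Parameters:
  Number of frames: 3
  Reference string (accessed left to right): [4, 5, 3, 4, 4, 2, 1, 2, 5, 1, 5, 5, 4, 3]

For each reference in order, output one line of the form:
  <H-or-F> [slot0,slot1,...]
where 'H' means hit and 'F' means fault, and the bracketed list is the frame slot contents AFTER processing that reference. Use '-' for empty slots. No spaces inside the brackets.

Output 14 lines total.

F [4,-,-]
F [4,5,-]
F [4,5,3]
H [4,5,3]
H [4,5,3]
F [2,5,3]
F [2,1,3]
H [2,1,3]
F [2,1,5]
H [2,1,5]
H [2,1,5]
H [2,1,5]
F [4,1,5]
F [4,3,5]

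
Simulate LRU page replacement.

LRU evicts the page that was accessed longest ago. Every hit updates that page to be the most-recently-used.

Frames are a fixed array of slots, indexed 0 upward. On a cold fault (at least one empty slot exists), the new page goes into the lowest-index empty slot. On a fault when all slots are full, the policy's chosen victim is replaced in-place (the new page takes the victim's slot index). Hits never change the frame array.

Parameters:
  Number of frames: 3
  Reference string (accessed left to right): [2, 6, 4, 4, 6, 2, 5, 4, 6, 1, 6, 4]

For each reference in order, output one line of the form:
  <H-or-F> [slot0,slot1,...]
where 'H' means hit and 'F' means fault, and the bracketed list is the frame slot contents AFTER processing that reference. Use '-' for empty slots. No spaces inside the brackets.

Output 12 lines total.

F [2,-,-]
F [2,6,-]
F [2,6,4]
H [2,6,4]
H [2,6,4]
H [2,6,4]
F [2,6,5]
F [2,4,5]
F [6,4,5]
F [6,4,1]
H [6,4,1]
H [6,4,1]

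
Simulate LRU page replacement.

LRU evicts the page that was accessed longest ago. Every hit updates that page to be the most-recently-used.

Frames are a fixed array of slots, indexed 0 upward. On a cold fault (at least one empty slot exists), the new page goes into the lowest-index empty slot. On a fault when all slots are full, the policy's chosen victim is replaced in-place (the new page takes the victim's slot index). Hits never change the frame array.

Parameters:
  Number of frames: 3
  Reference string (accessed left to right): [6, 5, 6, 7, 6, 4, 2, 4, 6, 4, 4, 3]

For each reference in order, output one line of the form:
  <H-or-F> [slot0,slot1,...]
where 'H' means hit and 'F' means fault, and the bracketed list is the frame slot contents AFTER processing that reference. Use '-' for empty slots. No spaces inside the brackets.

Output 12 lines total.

F [6,-,-]
F [6,5,-]
H [6,5,-]
F [6,5,7]
H [6,5,7]
F [6,4,7]
F [6,4,2]
H [6,4,2]
H [6,4,2]
H [6,4,2]
H [6,4,2]
F [6,4,3]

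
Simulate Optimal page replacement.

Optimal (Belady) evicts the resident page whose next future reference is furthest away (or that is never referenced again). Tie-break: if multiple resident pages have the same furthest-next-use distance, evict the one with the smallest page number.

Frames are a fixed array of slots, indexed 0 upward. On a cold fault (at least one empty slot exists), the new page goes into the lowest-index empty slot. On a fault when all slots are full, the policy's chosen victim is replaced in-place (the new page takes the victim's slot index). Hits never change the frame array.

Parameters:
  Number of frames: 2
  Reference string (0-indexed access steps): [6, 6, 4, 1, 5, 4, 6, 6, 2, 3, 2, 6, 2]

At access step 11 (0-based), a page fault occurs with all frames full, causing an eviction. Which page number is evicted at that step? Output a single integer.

Step 0: ref 6 -> FAULT, frames=[6,-]
Step 1: ref 6 -> HIT, frames=[6,-]
Step 2: ref 4 -> FAULT, frames=[6,4]
Step 3: ref 1 -> FAULT, evict 6, frames=[1,4]
Step 4: ref 5 -> FAULT, evict 1, frames=[5,4]
Step 5: ref 4 -> HIT, frames=[5,4]
Step 6: ref 6 -> FAULT, evict 4, frames=[5,6]
Step 7: ref 6 -> HIT, frames=[5,6]
Step 8: ref 2 -> FAULT, evict 5, frames=[2,6]
Step 9: ref 3 -> FAULT, evict 6, frames=[2,3]
Step 10: ref 2 -> HIT, frames=[2,3]
Step 11: ref 6 -> FAULT, evict 3, frames=[2,6]
At step 11: evicted page 3

Answer: 3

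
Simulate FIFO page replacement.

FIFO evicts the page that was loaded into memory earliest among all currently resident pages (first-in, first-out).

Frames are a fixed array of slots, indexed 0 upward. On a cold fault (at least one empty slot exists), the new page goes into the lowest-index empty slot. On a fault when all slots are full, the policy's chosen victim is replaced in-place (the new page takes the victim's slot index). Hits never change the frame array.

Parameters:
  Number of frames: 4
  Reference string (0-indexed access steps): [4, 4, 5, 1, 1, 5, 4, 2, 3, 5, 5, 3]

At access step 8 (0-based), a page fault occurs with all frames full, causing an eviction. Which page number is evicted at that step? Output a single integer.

Step 0: ref 4 -> FAULT, frames=[4,-,-,-]
Step 1: ref 4 -> HIT, frames=[4,-,-,-]
Step 2: ref 5 -> FAULT, frames=[4,5,-,-]
Step 3: ref 1 -> FAULT, frames=[4,5,1,-]
Step 4: ref 1 -> HIT, frames=[4,5,1,-]
Step 5: ref 5 -> HIT, frames=[4,5,1,-]
Step 6: ref 4 -> HIT, frames=[4,5,1,-]
Step 7: ref 2 -> FAULT, frames=[4,5,1,2]
Step 8: ref 3 -> FAULT, evict 4, frames=[3,5,1,2]
At step 8: evicted page 4

Answer: 4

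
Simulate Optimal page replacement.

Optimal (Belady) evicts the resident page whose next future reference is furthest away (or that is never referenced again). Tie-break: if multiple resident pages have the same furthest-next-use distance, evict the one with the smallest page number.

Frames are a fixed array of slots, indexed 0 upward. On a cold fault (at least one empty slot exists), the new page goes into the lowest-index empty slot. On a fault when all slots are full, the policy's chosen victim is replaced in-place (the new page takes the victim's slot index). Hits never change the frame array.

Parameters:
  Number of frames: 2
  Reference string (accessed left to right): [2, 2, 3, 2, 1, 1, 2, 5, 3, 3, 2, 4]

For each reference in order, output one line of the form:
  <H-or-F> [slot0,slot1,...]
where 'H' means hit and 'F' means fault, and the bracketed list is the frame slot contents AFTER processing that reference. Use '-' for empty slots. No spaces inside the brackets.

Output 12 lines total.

F [2,-]
H [2,-]
F [2,3]
H [2,3]
F [2,1]
H [2,1]
H [2,1]
F [2,5]
F [2,3]
H [2,3]
H [2,3]
F [4,3]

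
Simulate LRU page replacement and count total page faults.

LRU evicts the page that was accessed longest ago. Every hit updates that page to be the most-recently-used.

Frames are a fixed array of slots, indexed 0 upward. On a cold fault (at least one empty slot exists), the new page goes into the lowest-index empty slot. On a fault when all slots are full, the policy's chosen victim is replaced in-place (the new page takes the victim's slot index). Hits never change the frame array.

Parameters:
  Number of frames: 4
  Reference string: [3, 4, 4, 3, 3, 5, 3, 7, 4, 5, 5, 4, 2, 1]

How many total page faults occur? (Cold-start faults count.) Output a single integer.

Step 0: ref 3 → FAULT, frames=[3,-,-,-]
Step 1: ref 4 → FAULT, frames=[3,4,-,-]
Step 2: ref 4 → HIT, frames=[3,4,-,-]
Step 3: ref 3 → HIT, frames=[3,4,-,-]
Step 4: ref 3 → HIT, frames=[3,4,-,-]
Step 5: ref 5 → FAULT, frames=[3,4,5,-]
Step 6: ref 3 → HIT, frames=[3,4,5,-]
Step 7: ref 7 → FAULT, frames=[3,4,5,7]
Step 8: ref 4 → HIT, frames=[3,4,5,7]
Step 9: ref 5 → HIT, frames=[3,4,5,7]
Step 10: ref 5 → HIT, frames=[3,4,5,7]
Step 11: ref 4 → HIT, frames=[3,4,5,7]
Step 12: ref 2 → FAULT (evict 3), frames=[2,4,5,7]
Step 13: ref 1 → FAULT (evict 7), frames=[2,4,5,1]
Total faults: 6

Answer: 6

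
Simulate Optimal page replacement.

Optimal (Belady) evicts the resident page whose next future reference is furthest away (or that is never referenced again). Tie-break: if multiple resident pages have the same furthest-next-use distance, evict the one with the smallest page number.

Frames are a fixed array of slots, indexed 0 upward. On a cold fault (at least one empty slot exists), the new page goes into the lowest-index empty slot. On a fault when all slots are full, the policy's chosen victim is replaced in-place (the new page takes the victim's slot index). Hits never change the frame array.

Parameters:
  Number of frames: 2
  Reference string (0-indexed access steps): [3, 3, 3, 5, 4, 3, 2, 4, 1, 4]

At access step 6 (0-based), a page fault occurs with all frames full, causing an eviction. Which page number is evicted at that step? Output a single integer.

Answer: 3

Derivation:
Step 0: ref 3 -> FAULT, frames=[3,-]
Step 1: ref 3 -> HIT, frames=[3,-]
Step 2: ref 3 -> HIT, frames=[3,-]
Step 3: ref 5 -> FAULT, frames=[3,5]
Step 4: ref 4 -> FAULT, evict 5, frames=[3,4]
Step 5: ref 3 -> HIT, frames=[3,4]
Step 6: ref 2 -> FAULT, evict 3, frames=[2,4]
At step 6: evicted page 3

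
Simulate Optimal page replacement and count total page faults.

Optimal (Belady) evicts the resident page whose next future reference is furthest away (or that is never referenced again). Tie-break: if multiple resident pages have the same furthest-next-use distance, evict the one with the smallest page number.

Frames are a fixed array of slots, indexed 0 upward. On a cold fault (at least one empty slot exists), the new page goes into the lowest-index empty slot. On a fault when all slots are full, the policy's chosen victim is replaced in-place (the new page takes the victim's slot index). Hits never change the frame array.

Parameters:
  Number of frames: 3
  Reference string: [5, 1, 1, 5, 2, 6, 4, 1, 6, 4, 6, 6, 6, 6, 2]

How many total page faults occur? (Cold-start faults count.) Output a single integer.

Step 0: ref 5 → FAULT, frames=[5,-,-]
Step 1: ref 1 → FAULT, frames=[5,1,-]
Step 2: ref 1 → HIT, frames=[5,1,-]
Step 3: ref 5 → HIT, frames=[5,1,-]
Step 4: ref 2 → FAULT, frames=[5,1,2]
Step 5: ref 6 → FAULT (evict 5), frames=[6,1,2]
Step 6: ref 4 → FAULT (evict 2), frames=[6,1,4]
Step 7: ref 1 → HIT, frames=[6,1,4]
Step 8: ref 6 → HIT, frames=[6,1,4]
Step 9: ref 4 → HIT, frames=[6,1,4]
Step 10: ref 6 → HIT, frames=[6,1,4]
Step 11: ref 6 → HIT, frames=[6,1,4]
Step 12: ref 6 → HIT, frames=[6,1,4]
Step 13: ref 6 → HIT, frames=[6,1,4]
Step 14: ref 2 → FAULT (evict 1), frames=[6,2,4]
Total faults: 6

Answer: 6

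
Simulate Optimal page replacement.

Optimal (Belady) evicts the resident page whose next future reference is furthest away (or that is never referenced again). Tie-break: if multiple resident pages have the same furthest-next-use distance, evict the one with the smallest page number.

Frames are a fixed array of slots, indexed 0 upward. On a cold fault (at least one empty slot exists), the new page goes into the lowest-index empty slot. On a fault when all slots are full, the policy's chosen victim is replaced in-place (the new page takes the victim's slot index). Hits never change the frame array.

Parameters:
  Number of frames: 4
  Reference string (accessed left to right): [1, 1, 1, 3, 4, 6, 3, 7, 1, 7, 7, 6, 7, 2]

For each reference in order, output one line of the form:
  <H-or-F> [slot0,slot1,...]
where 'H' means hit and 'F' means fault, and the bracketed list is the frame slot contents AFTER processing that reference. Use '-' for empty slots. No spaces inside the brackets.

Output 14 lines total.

F [1,-,-,-]
H [1,-,-,-]
H [1,-,-,-]
F [1,3,-,-]
F [1,3,4,-]
F [1,3,4,6]
H [1,3,4,6]
F [1,7,4,6]
H [1,7,4,6]
H [1,7,4,6]
H [1,7,4,6]
H [1,7,4,6]
H [1,7,4,6]
F [2,7,4,6]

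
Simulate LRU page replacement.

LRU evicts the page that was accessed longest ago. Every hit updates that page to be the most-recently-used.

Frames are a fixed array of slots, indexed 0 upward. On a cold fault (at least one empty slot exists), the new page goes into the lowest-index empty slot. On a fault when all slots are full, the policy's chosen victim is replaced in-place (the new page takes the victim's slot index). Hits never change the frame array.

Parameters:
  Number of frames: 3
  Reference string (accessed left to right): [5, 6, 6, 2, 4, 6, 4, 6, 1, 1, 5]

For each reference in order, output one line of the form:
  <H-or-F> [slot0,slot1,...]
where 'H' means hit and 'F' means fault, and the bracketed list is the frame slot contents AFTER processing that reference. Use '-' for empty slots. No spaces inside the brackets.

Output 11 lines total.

F [5,-,-]
F [5,6,-]
H [5,6,-]
F [5,6,2]
F [4,6,2]
H [4,6,2]
H [4,6,2]
H [4,6,2]
F [4,6,1]
H [4,6,1]
F [5,6,1]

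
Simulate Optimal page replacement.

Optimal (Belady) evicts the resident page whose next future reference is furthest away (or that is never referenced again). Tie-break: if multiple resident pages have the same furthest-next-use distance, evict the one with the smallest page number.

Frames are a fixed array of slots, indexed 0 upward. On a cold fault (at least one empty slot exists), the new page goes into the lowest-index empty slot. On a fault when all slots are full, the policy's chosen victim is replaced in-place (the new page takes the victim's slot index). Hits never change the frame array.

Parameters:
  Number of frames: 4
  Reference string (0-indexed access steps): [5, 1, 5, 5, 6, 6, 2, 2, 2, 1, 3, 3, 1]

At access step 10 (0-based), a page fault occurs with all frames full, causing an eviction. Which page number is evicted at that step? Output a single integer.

Answer: 2

Derivation:
Step 0: ref 5 -> FAULT, frames=[5,-,-,-]
Step 1: ref 1 -> FAULT, frames=[5,1,-,-]
Step 2: ref 5 -> HIT, frames=[5,1,-,-]
Step 3: ref 5 -> HIT, frames=[5,1,-,-]
Step 4: ref 6 -> FAULT, frames=[5,1,6,-]
Step 5: ref 6 -> HIT, frames=[5,1,6,-]
Step 6: ref 2 -> FAULT, frames=[5,1,6,2]
Step 7: ref 2 -> HIT, frames=[5,1,6,2]
Step 8: ref 2 -> HIT, frames=[5,1,6,2]
Step 9: ref 1 -> HIT, frames=[5,1,6,2]
Step 10: ref 3 -> FAULT, evict 2, frames=[5,1,6,3]
At step 10: evicted page 2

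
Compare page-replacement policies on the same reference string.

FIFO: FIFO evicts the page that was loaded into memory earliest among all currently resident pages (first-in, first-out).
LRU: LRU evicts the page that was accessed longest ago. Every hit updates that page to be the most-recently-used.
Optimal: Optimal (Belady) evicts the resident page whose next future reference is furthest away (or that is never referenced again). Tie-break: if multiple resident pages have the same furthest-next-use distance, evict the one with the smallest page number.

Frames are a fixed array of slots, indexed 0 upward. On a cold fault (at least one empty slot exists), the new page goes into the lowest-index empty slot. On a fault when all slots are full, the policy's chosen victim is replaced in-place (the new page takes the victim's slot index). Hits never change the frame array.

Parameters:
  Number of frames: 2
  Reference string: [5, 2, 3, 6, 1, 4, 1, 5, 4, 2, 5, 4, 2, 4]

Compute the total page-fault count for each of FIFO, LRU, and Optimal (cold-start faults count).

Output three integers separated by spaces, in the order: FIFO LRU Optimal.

Answer: 9 12 9

Derivation:
--- FIFO ---
  step 0: ref 5 -> FAULT, frames=[5,-] (faults so far: 1)
  step 1: ref 2 -> FAULT, frames=[5,2] (faults so far: 2)
  step 2: ref 3 -> FAULT, evict 5, frames=[3,2] (faults so far: 3)
  step 3: ref 6 -> FAULT, evict 2, frames=[3,6] (faults so far: 4)
  step 4: ref 1 -> FAULT, evict 3, frames=[1,6] (faults so far: 5)
  step 5: ref 4 -> FAULT, evict 6, frames=[1,4] (faults so far: 6)
  step 6: ref 1 -> HIT, frames=[1,4] (faults so far: 6)
  step 7: ref 5 -> FAULT, evict 1, frames=[5,4] (faults so far: 7)
  step 8: ref 4 -> HIT, frames=[5,4] (faults so far: 7)
  step 9: ref 2 -> FAULT, evict 4, frames=[5,2] (faults so far: 8)
  step 10: ref 5 -> HIT, frames=[5,2] (faults so far: 8)
  step 11: ref 4 -> FAULT, evict 5, frames=[4,2] (faults so far: 9)
  step 12: ref 2 -> HIT, frames=[4,2] (faults so far: 9)
  step 13: ref 4 -> HIT, frames=[4,2] (faults so far: 9)
  FIFO total faults: 9
--- LRU ---
  step 0: ref 5 -> FAULT, frames=[5,-] (faults so far: 1)
  step 1: ref 2 -> FAULT, frames=[5,2] (faults so far: 2)
  step 2: ref 3 -> FAULT, evict 5, frames=[3,2] (faults so far: 3)
  step 3: ref 6 -> FAULT, evict 2, frames=[3,6] (faults so far: 4)
  step 4: ref 1 -> FAULT, evict 3, frames=[1,6] (faults so far: 5)
  step 5: ref 4 -> FAULT, evict 6, frames=[1,4] (faults so far: 6)
  step 6: ref 1 -> HIT, frames=[1,4] (faults so far: 6)
  step 7: ref 5 -> FAULT, evict 4, frames=[1,5] (faults so far: 7)
  step 8: ref 4 -> FAULT, evict 1, frames=[4,5] (faults so far: 8)
  step 9: ref 2 -> FAULT, evict 5, frames=[4,2] (faults so far: 9)
  step 10: ref 5 -> FAULT, evict 4, frames=[5,2] (faults so far: 10)
  step 11: ref 4 -> FAULT, evict 2, frames=[5,4] (faults so far: 11)
  step 12: ref 2 -> FAULT, evict 5, frames=[2,4] (faults so far: 12)
  step 13: ref 4 -> HIT, frames=[2,4] (faults so far: 12)
  LRU total faults: 12
--- Optimal ---
  step 0: ref 5 -> FAULT, frames=[5,-] (faults so far: 1)
  step 1: ref 2 -> FAULT, frames=[5,2] (faults so far: 2)
  step 2: ref 3 -> FAULT, evict 2, frames=[5,3] (faults so far: 3)
  step 3: ref 6 -> FAULT, evict 3, frames=[5,6] (faults so far: 4)
  step 4: ref 1 -> FAULT, evict 6, frames=[5,1] (faults so far: 5)
  step 5: ref 4 -> FAULT, evict 5, frames=[4,1] (faults so far: 6)
  step 6: ref 1 -> HIT, frames=[4,1] (faults so far: 6)
  step 7: ref 5 -> FAULT, evict 1, frames=[4,5] (faults so far: 7)
  step 8: ref 4 -> HIT, frames=[4,5] (faults so far: 7)
  step 9: ref 2 -> FAULT, evict 4, frames=[2,5] (faults so far: 8)
  step 10: ref 5 -> HIT, frames=[2,5] (faults so far: 8)
  step 11: ref 4 -> FAULT, evict 5, frames=[2,4] (faults so far: 9)
  step 12: ref 2 -> HIT, frames=[2,4] (faults so far: 9)
  step 13: ref 4 -> HIT, frames=[2,4] (faults so far: 9)
  Optimal total faults: 9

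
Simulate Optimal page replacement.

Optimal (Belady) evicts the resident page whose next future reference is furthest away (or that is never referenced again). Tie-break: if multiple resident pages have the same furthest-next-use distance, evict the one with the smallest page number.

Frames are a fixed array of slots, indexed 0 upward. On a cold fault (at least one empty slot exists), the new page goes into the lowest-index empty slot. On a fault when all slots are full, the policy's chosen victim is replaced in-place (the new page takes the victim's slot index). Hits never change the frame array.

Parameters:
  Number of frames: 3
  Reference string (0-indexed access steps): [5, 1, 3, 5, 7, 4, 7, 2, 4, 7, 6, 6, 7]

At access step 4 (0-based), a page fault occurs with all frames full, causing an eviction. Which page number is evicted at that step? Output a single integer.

Answer: 1

Derivation:
Step 0: ref 5 -> FAULT, frames=[5,-,-]
Step 1: ref 1 -> FAULT, frames=[5,1,-]
Step 2: ref 3 -> FAULT, frames=[5,1,3]
Step 3: ref 5 -> HIT, frames=[5,1,3]
Step 4: ref 7 -> FAULT, evict 1, frames=[5,7,3]
At step 4: evicted page 1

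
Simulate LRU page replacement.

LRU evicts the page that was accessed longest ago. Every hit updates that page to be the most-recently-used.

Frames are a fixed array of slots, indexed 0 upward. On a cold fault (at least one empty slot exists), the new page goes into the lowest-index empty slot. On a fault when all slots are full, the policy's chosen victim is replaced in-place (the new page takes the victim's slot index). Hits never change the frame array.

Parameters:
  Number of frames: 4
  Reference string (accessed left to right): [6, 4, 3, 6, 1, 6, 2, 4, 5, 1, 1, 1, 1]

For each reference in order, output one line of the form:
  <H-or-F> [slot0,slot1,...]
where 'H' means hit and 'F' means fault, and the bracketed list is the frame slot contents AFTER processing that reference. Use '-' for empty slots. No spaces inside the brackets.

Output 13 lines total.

F [6,-,-,-]
F [6,4,-,-]
F [6,4,3,-]
H [6,4,3,-]
F [6,4,3,1]
H [6,4,3,1]
F [6,2,3,1]
F [6,2,4,1]
F [6,2,4,5]
F [1,2,4,5]
H [1,2,4,5]
H [1,2,4,5]
H [1,2,4,5]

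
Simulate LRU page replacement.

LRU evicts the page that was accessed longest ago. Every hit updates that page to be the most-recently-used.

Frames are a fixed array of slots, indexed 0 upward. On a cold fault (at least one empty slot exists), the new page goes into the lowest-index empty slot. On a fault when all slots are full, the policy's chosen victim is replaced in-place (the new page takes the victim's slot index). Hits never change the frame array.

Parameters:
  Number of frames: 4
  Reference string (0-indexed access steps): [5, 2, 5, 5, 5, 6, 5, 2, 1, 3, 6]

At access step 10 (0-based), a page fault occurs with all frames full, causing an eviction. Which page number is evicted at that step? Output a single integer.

Step 0: ref 5 -> FAULT, frames=[5,-,-,-]
Step 1: ref 2 -> FAULT, frames=[5,2,-,-]
Step 2: ref 5 -> HIT, frames=[5,2,-,-]
Step 3: ref 5 -> HIT, frames=[5,2,-,-]
Step 4: ref 5 -> HIT, frames=[5,2,-,-]
Step 5: ref 6 -> FAULT, frames=[5,2,6,-]
Step 6: ref 5 -> HIT, frames=[5,2,6,-]
Step 7: ref 2 -> HIT, frames=[5,2,6,-]
Step 8: ref 1 -> FAULT, frames=[5,2,6,1]
Step 9: ref 3 -> FAULT, evict 6, frames=[5,2,3,1]
Step 10: ref 6 -> FAULT, evict 5, frames=[6,2,3,1]
At step 10: evicted page 5

Answer: 5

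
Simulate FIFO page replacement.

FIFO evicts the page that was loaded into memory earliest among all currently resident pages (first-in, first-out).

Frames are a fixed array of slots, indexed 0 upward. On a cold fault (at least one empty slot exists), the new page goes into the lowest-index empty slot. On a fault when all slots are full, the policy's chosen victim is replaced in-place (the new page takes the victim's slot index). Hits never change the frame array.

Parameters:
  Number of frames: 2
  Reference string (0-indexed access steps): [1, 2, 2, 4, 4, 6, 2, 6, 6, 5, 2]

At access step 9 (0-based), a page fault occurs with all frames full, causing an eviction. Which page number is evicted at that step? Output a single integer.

Step 0: ref 1 -> FAULT, frames=[1,-]
Step 1: ref 2 -> FAULT, frames=[1,2]
Step 2: ref 2 -> HIT, frames=[1,2]
Step 3: ref 4 -> FAULT, evict 1, frames=[4,2]
Step 4: ref 4 -> HIT, frames=[4,2]
Step 5: ref 6 -> FAULT, evict 2, frames=[4,6]
Step 6: ref 2 -> FAULT, evict 4, frames=[2,6]
Step 7: ref 6 -> HIT, frames=[2,6]
Step 8: ref 6 -> HIT, frames=[2,6]
Step 9: ref 5 -> FAULT, evict 6, frames=[2,5]
At step 9: evicted page 6

Answer: 6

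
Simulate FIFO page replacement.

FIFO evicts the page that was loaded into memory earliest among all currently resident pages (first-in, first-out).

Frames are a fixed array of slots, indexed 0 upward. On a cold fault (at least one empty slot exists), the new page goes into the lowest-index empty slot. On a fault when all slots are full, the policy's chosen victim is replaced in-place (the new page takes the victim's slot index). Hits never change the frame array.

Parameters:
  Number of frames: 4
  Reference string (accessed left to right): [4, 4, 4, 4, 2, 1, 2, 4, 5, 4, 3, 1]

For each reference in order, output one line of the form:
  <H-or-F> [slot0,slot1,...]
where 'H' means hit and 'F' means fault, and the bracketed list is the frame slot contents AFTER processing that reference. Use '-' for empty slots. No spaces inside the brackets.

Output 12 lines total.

F [4,-,-,-]
H [4,-,-,-]
H [4,-,-,-]
H [4,-,-,-]
F [4,2,-,-]
F [4,2,1,-]
H [4,2,1,-]
H [4,2,1,-]
F [4,2,1,5]
H [4,2,1,5]
F [3,2,1,5]
H [3,2,1,5]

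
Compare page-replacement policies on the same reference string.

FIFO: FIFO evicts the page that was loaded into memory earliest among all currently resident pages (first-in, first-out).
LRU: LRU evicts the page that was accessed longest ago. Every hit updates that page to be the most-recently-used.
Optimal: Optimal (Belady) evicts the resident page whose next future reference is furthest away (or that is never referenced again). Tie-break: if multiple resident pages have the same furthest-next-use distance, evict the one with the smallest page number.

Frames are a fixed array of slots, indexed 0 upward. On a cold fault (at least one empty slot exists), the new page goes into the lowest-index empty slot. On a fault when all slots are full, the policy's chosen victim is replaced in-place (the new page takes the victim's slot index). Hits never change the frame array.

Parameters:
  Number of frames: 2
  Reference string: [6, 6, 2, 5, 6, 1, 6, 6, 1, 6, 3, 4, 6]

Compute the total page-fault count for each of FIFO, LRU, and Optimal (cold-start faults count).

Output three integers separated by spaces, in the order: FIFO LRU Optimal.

--- FIFO ---
  step 0: ref 6 -> FAULT, frames=[6,-] (faults so far: 1)
  step 1: ref 6 -> HIT, frames=[6,-] (faults so far: 1)
  step 2: ref 2 -> FAULT, frames=[6,2] (faults so far: 2)
  step 3: ref 5 -> FAULT, evict 6, frames=[5,2] (faults so far: 3)
  step 4: ref 6 -> FAULT, evict 2, frames=[5,6] (faults so far: 4)
  step 5: ref 1 -> FAULT, evict 5, frames=[1,6] (faults so far: 5)
  step 6: ref 6 -> HIT, frames=[1,6] (faults so far: 5)
  step 7: ref 6 -> HIT, frames=[1,6] (faults so far: 5)
  step 8: ref 1 -> HIT, frames=[1,6] (faults so far: 5)
  step 9: ref 6 -> HIT, frames=[1,6] (faults so far: 5)
  step 10: ref 3 -> FAULT, evict 6, frames=[1,3] (faults so far: 6)
  step 11: ref 4 -> FAULT, evict 1, frames=[4,3] (faults so far: 7)
  step 12: ref 6 -> FAULT, evict 3, frames=[4,6] (faults so far: 8)
  FIFO total faults: 8
--- LRU ---
  step 0: ref 6 -> FAULT, frames=[6,-] (faults so far: 1)
  step 1: ref 6 -> HIT, frames=[6,-] (faults so far: 1)
  step 2: ref 2 -> FAULT, frames=[6,2] (faults so far: 2)
  step 3: ref 5 -> FAULT, evict 6, frames=[5,2] (faults so far: 3)
  step 4: ref 6 -> FAULT, evict 2, frames=[5,6] (faults so far: 4)
  step 5: ref 1 -> FAULT, evict 5, frames=[1,6] (faults so far: 5)
  step 6: ref 6 -> HIT, frames=[1,6] (faults so far: 5)
  step 7: ref 6 -> HIT, frames=[1,6] (faults so far: 5)
  step 8: ref 1 -> HIT, frames=[1,6] (faults so far: 5)
  step 9: ref 6 -> HIT, frames=[1,6] (faults so far: 5)
  step 10: ref 3 -> FAULT, evict 1, frames=[3,6] (faults so far: 6)
  step 11: ref 4 -> FAULT, evict 6, frames=[3,4] (faults so far: 7)
  step 12: ref 6 -> FAULT, evict 3, frames=[6,4] (faults so far: 8)
  LRU total faults: 8
--- Optimal ---
  step 0: ref 6 -> FAULT, frames=[6,-] (faults so far: 1)
  step 1: ref 6 -> HIT, frames=[6,-] (faults so far: 1)
  step 2: ref 2 -> FAULT, frames=[6,2] (faults so far: 2)
  step 3: ref 5 -> FAULT, evict 2, frames=[6,5] (faults so far: 3)
  step 4: ref 6 -> HIT, frames=[6,5] (faults so far: 3)
  step 5: ref 1 -> FAULT, evict 5, frames=[6,1] (faults so far: 4)
  step 6: ref 6 -> HIT, frames=[6,1] (faults so far: 4)
  step 7: ref 6 -> HIT, frames=[6,1] (faults so far: 4)
  step 8: ref 1 -> HIT, frames=[6,1] (faults so far: 4)
  step 9: ref 6 -> HIT, frames=[6,1] (faults so far: 4)
  step 10: ref 3 -> FAULT, evict 1, frames=[6,3] (faults so far: 5)
  step 11: ref 4 -> FAULT, evict 3, frames=[6,4] (faults so far: 6)
  step 12: ref 6 -> HIT, frames=[6,4] (faults so far: 6)
  Optimal total faults: 6

Answer: 8 8 6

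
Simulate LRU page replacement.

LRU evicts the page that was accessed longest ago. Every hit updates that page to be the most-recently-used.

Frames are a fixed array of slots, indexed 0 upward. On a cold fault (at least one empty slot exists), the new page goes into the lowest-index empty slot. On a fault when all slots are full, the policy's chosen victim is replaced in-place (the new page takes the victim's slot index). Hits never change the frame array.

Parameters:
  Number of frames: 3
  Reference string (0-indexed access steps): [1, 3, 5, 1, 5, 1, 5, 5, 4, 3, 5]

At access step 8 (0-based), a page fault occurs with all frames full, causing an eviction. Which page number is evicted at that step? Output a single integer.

Answer: 3

Derivation:
Step 0: ref 1 -> FAULT, frames=[1,-,-]
Step 1: ref 3 -> FAULT, frames=[1,3,-]
Step 2: ref 5 -> FAULT, frames=[1,3,5]
Step 3: ref 1 -> HIT, frames=[1,3,5]
Step 4: ref 5 -> HIT, frames=[1,3,5]
Step 5: ref 1 -> HIT, frames=[1,3,5]
Step 6: ref 5 -> HIT, frames=[1,3,5]
Step 7: ref 5 -> HIT, frames=[1,3,5]
Step 8: ref 4 -> FAULT, evict 3, frames=[1,4,5]
At step 8: evicted page 3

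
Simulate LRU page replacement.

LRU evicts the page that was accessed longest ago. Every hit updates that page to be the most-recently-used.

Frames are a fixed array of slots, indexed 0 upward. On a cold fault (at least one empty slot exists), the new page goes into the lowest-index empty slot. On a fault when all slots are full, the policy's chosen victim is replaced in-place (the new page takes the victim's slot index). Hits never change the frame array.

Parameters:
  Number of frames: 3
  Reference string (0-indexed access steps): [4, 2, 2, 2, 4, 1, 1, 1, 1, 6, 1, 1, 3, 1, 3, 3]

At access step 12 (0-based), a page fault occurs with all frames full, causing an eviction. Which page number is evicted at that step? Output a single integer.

Step 0: ref 4 -> FAULT, frames=[4,-,-]
Step 1: ref 2 -> FAULT, frames=[4,2,-]
Step 2: ref 2 -> HIT, frames=[4,2,-]
Step 3: ref 2 -> HIT, frames=[4,2,-]
Step 4: ref 4 -> HIT, frames=[4,2,-]
Step 5: ref 1 -> FAULT, frames=[4,2,1]
Step 6: ref 1 -> HIT, frames=[4,2,1]
Step 7: ref 1 -> HIT, frames=[4,2,1]
Step 8: ref 1 -> HIT, frames=[4,2,1]
Step 9: ref 6 -> FAULT, evict 2, frames=[4,6,1]
Step 10: ref 1 -> HIT, frames=[4,6,1]
Step 11: ref 1 -> HIT, frames=[4,6,1]
Step 12: ref 3 -> FAULT, evict 4, frames=[3,6,1]
At step 12: evicted page 4

Answer: 4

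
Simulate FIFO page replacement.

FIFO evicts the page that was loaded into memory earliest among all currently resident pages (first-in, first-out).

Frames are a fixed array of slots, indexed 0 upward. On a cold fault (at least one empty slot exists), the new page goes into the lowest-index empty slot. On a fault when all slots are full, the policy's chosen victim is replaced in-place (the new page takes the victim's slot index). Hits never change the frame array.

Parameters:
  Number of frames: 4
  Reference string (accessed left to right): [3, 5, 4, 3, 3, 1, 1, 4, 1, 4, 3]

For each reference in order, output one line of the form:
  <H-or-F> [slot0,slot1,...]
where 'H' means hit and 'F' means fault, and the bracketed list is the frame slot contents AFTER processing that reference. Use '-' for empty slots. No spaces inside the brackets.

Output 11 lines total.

F [3,-,-,-]
F [3,5,-,-]
F [3,5,4,-]
H [3,5,4,-]
H [3,5,4,-]
F [3,5,4,1]
H [3,5,4,1]
H [3,5,4,1]
H [3,5,4,1]
H [3,5,4,1]
H [3,5,4,1]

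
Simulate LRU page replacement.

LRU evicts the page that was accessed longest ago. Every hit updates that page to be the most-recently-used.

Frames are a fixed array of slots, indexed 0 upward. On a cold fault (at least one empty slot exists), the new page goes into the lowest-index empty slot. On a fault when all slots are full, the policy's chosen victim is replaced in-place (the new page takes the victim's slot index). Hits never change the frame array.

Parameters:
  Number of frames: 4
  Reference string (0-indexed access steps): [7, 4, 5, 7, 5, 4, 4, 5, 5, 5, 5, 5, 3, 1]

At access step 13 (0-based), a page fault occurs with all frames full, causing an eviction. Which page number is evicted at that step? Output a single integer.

Answer: 7

Derivation:
Step 0: ref 7 -> FAULT, frames=[7,-,-,-]
Step 1: ref 4 -> FAULT, frames=[7,4,-,-]
Step 2: ref 5 -> FAULT, frames=[7,4,5,-]
Step 3: ref 7 -> HIT, frames=[7,4,5,-]
Step 4: ref 5 -> HIT, frames=[7,4,5,-]
Step 5: ref 4 -> HIT, frames=[7,4,5,-]
Step 6: ref 4 -> HIT, frames=[7,4,5,-]
Step 7: ref 5 -> HIT, frames=[7,4,5,-]
Step 8: ref 5 -> HIT, frames=[7,4,5,-]
Step 9: ref 5 -> HIT, frames=[7,4,5,-]
Step 10: ref 5 -> HIT, frames=[7,4,5,-]
Step 11: ref 5 -> HIT, frames=[7,4,5,-]
Step 12: ref 3 -> FAULT, frames=[7,4,5,3]
Step 13: ref 1 -> FAULT, evict 7, frames=[1,4,5,3]
At step 13: evicted page 7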